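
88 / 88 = 1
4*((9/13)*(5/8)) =45/26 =1.73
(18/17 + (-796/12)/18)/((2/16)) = -9644/459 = -21.01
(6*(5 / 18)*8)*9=120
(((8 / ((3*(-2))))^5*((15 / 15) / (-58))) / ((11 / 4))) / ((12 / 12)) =2048 / 77517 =0.03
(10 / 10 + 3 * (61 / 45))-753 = -11219 / 15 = -747.93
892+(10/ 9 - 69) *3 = 2065/ 3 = 688.33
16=16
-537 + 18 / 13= -6963 / 13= -535.62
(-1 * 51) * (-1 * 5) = 255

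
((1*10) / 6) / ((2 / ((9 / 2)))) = 15 / 4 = 3.75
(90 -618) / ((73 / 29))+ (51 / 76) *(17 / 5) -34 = -6698429 / 27740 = -241.47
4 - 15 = -11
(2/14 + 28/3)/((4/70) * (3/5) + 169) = 4975/88743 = 0.06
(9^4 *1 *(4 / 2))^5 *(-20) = -7780905893796434432640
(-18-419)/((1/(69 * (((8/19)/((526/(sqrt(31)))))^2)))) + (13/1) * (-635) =-10849598957/1314211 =-8255.60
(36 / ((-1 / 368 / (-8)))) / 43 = 105984 / 43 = 2464.74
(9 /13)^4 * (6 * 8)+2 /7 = 2261618 /199927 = 11.31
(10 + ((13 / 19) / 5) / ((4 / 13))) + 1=4349 / 380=11.44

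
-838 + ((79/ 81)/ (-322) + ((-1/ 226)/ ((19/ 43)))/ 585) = -1525112544266/ 1819936755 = -838.00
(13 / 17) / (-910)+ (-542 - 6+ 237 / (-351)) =-76392167 / 139230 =-548.68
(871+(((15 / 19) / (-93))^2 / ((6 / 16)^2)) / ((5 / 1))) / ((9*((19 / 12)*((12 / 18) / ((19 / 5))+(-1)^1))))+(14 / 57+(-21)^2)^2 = 9520179215537 / 48915861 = 194623.56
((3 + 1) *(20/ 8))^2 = 100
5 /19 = 0.26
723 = 723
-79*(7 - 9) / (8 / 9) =711 / 4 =177.75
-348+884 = 536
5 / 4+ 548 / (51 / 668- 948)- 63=-157867867 / 2532852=-62.33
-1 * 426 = -426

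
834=834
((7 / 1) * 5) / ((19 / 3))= 105 / 19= 5.53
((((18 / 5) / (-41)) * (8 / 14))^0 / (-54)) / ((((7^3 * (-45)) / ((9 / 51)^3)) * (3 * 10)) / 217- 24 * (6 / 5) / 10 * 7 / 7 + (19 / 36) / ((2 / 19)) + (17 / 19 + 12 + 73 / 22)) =647900 / 13584147017583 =0.00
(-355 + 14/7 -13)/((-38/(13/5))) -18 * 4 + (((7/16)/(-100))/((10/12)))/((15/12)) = -4461399/95000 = -46.96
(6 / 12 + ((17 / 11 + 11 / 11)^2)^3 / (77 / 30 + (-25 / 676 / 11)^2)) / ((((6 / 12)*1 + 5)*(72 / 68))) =112838134731934727 / 6171309609599178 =18.28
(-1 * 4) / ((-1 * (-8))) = -1 / 2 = -0.50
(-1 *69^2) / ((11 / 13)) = -61893 / 11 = -5626.64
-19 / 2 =-9.50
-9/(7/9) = -81/7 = -11.57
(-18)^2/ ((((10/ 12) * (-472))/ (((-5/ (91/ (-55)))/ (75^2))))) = -297/ 671125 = -0.00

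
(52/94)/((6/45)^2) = 31.12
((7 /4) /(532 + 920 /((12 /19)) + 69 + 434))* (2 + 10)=63 /7475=0.01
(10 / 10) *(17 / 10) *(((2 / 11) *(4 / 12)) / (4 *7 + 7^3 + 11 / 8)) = 136 / 491535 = 0.00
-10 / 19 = -0.53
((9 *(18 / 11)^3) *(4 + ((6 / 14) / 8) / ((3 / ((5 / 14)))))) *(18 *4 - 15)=1174661757 / 130438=9005.52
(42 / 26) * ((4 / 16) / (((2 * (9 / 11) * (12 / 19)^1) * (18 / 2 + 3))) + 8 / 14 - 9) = -610249 / 44928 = -13.58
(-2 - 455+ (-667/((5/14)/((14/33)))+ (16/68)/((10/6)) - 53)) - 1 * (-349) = -2673653/2805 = -953.17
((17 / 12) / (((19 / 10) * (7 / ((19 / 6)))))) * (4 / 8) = 0.17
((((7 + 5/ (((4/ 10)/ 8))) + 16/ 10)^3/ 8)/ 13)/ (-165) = -53367669/ 715000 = -74.64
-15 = -15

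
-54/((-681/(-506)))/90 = -506/1135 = -0.45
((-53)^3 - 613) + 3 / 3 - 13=-149502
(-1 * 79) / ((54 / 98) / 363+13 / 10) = -4683910 / 77167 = -60.70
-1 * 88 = -88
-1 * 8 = -8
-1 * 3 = -3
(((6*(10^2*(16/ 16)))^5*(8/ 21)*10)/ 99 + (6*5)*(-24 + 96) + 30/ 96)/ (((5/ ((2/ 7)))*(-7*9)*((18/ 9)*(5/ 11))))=-737280000532301/ 246960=-2985422742.68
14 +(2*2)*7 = 42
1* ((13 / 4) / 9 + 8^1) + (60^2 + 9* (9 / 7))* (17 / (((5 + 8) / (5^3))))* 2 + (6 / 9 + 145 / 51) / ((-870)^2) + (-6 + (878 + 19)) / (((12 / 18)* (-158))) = 1180705.95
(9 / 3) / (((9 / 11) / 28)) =308 / 3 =102.67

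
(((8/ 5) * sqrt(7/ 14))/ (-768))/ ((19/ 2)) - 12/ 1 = -12 - sqrt(2)/ 9120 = -12.00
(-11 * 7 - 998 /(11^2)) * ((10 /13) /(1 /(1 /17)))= -103150 /26741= -3.86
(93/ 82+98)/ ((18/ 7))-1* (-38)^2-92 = -2210233/ 1476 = -1497.45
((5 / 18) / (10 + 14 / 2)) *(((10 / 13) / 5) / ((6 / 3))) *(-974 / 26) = -2435 / 51714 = -0.05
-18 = -18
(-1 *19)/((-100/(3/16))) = 0.04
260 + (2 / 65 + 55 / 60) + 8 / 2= 206659 / 780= 264.95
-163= -163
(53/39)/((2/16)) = 424/39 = 10.87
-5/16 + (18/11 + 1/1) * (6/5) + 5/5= 3389/880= 3.85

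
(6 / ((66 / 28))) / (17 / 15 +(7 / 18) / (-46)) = 2.26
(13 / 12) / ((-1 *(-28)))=13 / 336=0.04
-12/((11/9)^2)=-972/121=-8.03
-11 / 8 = -1.38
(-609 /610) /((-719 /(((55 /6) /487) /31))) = 2233 /2648557292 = 0.00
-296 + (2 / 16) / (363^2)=-312028991 / 1054152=-296.00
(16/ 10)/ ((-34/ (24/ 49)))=-96/ 4165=-0.02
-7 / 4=-1.75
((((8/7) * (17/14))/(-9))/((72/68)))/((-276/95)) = 27455/547722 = 0.05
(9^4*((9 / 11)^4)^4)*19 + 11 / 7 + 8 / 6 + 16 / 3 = 4858857821430112575452 / 964944327135015381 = 5035.38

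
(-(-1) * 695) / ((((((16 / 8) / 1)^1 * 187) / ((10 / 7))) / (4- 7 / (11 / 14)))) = -13.03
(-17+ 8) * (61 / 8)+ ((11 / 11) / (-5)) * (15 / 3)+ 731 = 5291 / 8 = 661.38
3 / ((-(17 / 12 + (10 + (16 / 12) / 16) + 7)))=-6 / 37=-0.16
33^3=35937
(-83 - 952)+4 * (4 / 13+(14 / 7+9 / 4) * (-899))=-212118 / 13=-16316.77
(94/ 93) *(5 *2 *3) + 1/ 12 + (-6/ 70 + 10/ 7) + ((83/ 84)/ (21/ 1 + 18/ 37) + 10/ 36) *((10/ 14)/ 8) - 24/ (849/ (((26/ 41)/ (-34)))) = 242227512543967/ 7622441403360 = 31.78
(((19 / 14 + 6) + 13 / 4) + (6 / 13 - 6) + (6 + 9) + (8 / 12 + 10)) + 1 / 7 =30.88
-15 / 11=-1.36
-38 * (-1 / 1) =38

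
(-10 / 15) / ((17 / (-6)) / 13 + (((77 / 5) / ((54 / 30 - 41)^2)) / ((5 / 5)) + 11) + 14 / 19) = -2711072 / 46883579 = -0.06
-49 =-49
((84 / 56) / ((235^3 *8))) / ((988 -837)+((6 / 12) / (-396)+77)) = 297 / 4686959556250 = 0.00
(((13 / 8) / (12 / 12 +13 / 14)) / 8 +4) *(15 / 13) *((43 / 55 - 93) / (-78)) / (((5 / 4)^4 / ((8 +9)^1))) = 1223346112 / 31370625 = 39.00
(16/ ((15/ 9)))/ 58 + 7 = 1039/ 145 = 7.17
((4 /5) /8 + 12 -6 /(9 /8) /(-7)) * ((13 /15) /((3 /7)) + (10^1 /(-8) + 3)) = 261997 /5400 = 48.52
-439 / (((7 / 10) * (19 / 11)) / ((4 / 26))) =-55.86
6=6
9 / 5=1.80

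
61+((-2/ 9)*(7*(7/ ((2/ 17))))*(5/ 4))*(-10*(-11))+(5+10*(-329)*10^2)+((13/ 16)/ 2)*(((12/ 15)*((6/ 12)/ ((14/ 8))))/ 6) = -341660.37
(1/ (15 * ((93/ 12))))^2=16/ 216225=0.00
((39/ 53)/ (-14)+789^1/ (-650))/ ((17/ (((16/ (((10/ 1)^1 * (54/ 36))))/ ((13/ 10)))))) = -1628768/ 26647075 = -0.06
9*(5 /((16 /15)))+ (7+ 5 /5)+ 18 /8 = 839 /16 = 52.44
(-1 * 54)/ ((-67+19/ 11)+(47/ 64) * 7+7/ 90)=0.90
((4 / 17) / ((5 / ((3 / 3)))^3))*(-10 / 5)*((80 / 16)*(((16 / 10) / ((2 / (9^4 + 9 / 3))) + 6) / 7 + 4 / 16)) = -12374 / 875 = -14.14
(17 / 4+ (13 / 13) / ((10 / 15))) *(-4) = -23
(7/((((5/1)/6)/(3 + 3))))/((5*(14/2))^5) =0.00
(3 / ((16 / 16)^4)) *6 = 18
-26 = -26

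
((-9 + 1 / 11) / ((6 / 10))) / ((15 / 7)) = -686 / 99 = -6.93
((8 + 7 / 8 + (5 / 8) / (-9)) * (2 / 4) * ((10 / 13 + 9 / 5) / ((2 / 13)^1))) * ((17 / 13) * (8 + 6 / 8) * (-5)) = -31498705 / 7488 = -4206.56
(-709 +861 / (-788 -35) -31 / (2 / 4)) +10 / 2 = -631279 / 823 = -767.05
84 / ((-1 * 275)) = -84 / 275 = -0.31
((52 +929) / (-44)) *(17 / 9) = -1853 / 44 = -42.11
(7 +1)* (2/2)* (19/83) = 152/83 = 1.83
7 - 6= 1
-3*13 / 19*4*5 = -780 / 19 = -41.05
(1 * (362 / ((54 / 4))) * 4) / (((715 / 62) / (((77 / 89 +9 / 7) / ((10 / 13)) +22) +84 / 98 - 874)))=-18979364608 / 2405403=-7890.31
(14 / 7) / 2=1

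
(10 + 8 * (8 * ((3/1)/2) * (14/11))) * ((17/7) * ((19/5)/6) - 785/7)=-16886029/1155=-14619.94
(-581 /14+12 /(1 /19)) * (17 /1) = 6341 /2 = 3170.50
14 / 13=1.08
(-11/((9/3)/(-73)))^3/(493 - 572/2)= 517781627/5589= 92642.98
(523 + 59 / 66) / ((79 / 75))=864425 / 1738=497.37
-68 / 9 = -7.56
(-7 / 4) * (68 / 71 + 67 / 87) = -74711 / 24708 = -3.02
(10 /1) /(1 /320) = 3200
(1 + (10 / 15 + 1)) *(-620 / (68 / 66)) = -27280 / 17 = -1604.71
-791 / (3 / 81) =-21357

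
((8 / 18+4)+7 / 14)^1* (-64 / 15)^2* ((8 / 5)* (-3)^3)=-1458176 / 375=-3888.47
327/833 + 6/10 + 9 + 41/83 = 3625142/345695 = 10.49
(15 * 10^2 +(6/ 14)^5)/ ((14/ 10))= 126053715/ 117649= 1071.44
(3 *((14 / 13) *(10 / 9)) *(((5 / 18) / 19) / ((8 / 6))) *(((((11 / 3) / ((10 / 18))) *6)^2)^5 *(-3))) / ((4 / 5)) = -27010877973596294101632 / 19296875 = -1399754000251143.99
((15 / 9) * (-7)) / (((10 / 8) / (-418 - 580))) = 27944 / 3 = 9314.67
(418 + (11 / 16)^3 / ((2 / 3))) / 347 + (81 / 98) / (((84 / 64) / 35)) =3238018121 / 139288576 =23.25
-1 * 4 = -4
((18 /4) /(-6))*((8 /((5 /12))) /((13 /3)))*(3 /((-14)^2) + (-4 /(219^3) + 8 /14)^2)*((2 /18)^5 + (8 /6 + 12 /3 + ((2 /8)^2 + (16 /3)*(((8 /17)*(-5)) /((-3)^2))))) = -475056005654009990767859 /104510955208700492426520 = -4.55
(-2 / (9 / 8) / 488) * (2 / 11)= -4 / 6039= -0.00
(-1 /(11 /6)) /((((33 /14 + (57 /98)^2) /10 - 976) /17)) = 9796080 /1030800683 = 0.01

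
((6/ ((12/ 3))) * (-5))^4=50625/ 16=3164.06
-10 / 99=-0.10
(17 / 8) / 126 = 17 / 1008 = 0.02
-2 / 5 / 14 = -1 / 35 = -0.03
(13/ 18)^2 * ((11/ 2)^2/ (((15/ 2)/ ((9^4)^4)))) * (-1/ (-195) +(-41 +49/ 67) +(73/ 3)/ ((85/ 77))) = -404517568440214636407/ 5695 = -71030301745428382.16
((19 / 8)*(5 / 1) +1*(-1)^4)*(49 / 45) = 5047 / 360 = 14.02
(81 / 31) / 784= 81 / 24304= 0.00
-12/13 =-0.92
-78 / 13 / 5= -6 / 5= -1.20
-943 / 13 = -72.54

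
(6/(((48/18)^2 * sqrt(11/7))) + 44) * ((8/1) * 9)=243 * sqrt(77)/44 + 3168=3216.46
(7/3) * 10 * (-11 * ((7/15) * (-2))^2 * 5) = -30184/27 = -1117.93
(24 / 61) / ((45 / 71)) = 568 / 915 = 0.62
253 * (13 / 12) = 3289 / 12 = 274.08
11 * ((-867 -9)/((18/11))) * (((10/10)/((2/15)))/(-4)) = 44165/4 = 11041.25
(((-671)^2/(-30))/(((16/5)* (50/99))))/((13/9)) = -6428.92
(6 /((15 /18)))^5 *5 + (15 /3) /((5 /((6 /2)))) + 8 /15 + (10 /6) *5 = 181420778 /1875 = 96757.75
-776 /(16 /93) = -9021 /2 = -4510.50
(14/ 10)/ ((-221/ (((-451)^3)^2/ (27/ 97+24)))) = -5713852505698046479/ 2602275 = -2195714329076.69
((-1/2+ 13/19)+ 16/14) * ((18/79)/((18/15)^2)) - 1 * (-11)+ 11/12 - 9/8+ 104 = 28999735/252168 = 115.00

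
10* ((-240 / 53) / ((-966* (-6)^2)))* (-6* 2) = -400 / 25599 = -0.02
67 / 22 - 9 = -131 / 22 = -5.95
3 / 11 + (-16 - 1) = -184 / 11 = -16.73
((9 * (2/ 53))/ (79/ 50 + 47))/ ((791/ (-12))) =-10800/ 101830967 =-0.00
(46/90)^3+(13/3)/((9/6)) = 275417/91125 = 3.02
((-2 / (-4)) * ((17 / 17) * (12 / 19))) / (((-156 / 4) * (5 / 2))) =-4 / 1235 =-0.00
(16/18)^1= 8/9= 0.89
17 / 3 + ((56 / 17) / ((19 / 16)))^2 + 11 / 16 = 14.05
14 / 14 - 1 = 0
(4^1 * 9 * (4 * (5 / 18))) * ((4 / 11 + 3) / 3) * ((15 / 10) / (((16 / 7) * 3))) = 1295 / 132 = 9.81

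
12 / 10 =6 / 5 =1.20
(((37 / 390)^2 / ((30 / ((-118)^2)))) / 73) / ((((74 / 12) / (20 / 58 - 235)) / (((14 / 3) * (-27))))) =2454098038 / 8944325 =274.37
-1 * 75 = -75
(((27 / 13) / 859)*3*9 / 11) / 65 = 729 / 7984405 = 0.00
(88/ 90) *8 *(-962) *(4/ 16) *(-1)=84656/ 45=1881.24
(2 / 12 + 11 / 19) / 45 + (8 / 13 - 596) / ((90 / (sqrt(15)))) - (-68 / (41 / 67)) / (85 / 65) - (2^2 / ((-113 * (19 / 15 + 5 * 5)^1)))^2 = 1771738044861601 / 20845895521986 - 86 * sqrt(15) / 13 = 59.37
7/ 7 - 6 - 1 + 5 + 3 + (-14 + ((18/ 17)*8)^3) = 2927028/ 4913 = 595.77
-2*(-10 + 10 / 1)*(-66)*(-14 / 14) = 0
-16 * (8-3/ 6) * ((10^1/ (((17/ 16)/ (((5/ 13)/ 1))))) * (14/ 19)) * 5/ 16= -420000/ 4199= -100.02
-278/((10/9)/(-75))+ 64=18829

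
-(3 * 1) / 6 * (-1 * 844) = 422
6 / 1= 6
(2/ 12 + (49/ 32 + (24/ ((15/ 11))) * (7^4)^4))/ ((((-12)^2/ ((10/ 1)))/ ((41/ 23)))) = 72406046796570.50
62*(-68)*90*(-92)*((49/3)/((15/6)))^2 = 7450245376/5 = 1490049075.20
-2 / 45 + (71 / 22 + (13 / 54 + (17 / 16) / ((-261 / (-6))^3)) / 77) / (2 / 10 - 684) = -85238482309 / 1733594752890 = -0.05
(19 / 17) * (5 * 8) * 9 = 6840 / 17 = 402.35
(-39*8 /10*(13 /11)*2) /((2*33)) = -1.12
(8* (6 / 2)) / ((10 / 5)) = 12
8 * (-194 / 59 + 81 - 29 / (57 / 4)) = 2036008 / 3363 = 605.41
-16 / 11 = -1.45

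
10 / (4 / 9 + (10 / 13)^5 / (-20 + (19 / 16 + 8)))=2890516005 / 121267378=23.84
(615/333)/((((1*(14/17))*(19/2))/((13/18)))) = 45305/265734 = 0.17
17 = 17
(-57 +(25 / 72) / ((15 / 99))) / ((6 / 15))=-6565 / 48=-136.77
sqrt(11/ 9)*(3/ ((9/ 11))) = 11*sqrt(11)/ 9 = 4.05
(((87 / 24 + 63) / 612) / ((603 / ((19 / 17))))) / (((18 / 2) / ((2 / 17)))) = 10127 / 3839450544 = 0.00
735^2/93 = 180075/31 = 5808.87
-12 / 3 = -4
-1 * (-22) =22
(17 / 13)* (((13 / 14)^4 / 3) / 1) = 37349 / 115248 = 0.32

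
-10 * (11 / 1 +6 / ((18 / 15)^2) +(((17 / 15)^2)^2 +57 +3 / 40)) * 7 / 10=-209482301 / 405000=-517.24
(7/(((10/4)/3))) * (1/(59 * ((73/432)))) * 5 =18144/4307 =4.21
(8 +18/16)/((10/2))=73/40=1.82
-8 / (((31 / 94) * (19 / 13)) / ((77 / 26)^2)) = -1114652 / 7657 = -145.57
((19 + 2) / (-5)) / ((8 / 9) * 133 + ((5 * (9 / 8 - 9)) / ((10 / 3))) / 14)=-6048 / 169025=-0.04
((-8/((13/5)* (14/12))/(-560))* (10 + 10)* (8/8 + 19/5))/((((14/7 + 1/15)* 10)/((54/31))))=23328/612157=0.04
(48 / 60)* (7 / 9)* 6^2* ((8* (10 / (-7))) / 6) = -128 / 3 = -42.67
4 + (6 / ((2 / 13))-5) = 38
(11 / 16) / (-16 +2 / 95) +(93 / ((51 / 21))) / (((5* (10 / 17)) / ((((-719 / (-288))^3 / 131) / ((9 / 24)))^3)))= 229646696908598630108861034289 / 619464845966151394632558182400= 0.37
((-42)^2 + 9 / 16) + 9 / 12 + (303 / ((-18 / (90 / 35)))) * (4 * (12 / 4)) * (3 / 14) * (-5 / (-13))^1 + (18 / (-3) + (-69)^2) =66018705 / 10192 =6477.50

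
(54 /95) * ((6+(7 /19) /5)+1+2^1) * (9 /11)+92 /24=4796917 /595650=8.05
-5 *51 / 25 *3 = -30.60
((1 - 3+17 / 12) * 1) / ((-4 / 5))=35 / 48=0.73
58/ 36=29/ 18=1.61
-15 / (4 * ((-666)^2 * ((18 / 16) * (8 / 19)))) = -95 / 5322672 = -0.00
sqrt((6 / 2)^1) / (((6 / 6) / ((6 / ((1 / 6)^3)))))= 1296 * sqrt(3)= 2244.74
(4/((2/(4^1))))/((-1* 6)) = -4/3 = -1.33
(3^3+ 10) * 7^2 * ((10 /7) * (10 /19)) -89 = 24209 /19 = 1274.16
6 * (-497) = -2982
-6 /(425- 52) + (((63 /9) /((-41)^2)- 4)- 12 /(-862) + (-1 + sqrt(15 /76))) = -1350672662 /270242603 + sqrt(285) /38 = -4.55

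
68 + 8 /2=72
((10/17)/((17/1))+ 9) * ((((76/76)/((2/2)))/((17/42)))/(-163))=-109662/800819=-0.14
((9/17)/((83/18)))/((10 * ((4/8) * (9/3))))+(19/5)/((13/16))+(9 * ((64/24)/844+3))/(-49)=3919059349/948241385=4.13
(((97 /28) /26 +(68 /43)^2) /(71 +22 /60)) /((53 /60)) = 797765625 /19092853507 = 0.04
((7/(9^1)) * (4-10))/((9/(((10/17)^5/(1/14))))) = -19600000/38336139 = -0.51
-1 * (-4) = 4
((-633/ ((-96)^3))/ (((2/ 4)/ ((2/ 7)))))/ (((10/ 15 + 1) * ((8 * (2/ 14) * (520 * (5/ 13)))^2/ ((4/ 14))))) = 211/ 157286400000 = 0.00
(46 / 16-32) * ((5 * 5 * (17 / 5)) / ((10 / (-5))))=19805 / 16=1237.81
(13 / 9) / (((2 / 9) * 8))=13 / 16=0.81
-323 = -323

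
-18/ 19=-0.95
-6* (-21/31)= 126/31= 4.06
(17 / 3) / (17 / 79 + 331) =1343 / 78498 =0.02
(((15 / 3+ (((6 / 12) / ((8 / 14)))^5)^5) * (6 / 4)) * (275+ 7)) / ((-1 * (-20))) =80469712916272254168777681 / 755578637259143234191360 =106.50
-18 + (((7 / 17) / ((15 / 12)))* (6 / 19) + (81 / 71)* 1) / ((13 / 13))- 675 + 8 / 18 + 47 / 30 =-1423610963 / 2063970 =-689.74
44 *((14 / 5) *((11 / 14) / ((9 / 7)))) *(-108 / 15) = -13552 / 25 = -542.08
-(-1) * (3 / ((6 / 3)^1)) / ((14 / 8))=6 / 7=0.86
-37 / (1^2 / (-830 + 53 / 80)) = 2454839 / 80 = 30685.49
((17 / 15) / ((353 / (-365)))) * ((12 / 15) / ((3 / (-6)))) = 9928 / 5295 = 1.87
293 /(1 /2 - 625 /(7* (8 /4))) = -6.64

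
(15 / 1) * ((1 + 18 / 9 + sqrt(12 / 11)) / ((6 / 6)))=30 * sqrt(33) / 11 + 45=60.67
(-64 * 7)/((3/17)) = -7616/3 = -2538.67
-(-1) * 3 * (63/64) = 189/64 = 2.95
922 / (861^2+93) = 461 / 370707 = 0.00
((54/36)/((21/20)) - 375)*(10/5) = -5230/7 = -747.14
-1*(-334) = 334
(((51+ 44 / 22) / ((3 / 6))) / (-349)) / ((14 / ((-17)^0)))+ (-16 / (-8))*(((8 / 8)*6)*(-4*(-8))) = 938059 / 2443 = 383.98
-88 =-88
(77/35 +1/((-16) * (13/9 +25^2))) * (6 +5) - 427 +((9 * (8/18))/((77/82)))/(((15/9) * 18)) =-402.66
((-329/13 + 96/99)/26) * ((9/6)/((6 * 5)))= -10441/223080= -0.05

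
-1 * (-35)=35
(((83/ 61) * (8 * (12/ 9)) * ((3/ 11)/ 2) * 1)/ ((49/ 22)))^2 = 7054336/ 8934121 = 0.79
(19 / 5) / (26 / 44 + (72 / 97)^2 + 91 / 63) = 35396658 / 24091295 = 1.47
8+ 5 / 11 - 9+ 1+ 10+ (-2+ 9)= 192 / 11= 17.45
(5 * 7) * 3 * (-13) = -1365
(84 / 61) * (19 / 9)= 532 / 183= 2.91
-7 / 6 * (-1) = 7 / 6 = 1.17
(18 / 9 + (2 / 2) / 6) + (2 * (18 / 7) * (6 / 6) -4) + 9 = 517 / 42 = 12.31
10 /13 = 0.77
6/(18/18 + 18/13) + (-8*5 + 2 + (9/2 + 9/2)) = -821/31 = -26.48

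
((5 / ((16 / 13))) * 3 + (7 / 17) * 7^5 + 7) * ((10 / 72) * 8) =3146005 / 408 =7710.80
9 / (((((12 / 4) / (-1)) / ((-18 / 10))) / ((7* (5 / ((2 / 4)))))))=378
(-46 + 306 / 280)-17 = -8667 / 140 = -61.91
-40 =-40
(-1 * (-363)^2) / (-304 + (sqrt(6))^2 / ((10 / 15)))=131769 / 295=446.67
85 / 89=0.96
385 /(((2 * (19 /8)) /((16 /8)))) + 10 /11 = 163.01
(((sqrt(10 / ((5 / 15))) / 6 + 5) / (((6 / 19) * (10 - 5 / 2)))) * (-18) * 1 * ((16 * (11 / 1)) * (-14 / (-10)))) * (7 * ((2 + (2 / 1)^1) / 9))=-1310848 / 45 - 655424 * sqrt(30) / 675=-34448.33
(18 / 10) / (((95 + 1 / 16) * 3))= 16 / 2535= 0.01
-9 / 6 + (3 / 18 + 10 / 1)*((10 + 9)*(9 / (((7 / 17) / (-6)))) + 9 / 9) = -531799 / 21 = -25323.76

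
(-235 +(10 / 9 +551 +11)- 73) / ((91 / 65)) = 1640 / 9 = 182.22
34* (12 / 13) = 408 / 13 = 31.38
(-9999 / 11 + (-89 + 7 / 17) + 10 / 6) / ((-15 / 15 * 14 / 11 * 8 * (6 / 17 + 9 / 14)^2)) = 16621682 / 168507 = 98.64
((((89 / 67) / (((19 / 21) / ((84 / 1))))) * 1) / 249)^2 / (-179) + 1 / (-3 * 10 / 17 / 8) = -4.53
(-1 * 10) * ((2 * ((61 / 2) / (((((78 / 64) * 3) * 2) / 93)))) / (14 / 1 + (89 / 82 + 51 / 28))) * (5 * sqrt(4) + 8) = -2084033280 / 252317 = -8259.58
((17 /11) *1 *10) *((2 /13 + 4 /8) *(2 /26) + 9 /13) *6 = 128010 /1859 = 68.86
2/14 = 1/7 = 0.14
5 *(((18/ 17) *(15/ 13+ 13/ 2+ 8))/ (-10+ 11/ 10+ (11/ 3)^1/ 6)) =-824175/ 82433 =-10.00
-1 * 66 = -66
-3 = -3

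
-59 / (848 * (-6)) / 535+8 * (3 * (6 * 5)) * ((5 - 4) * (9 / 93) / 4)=1469925029 / 84384480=17.42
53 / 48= 1.10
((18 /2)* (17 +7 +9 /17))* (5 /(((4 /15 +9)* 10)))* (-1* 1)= -405 /34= -11.91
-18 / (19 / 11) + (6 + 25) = 391 / 19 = 20.58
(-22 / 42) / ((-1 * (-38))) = -11 / 798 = -0.01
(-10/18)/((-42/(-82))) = -205/189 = -1.08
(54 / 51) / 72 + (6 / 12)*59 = 2007 / 68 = 29.51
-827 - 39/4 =-3347/4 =-836.75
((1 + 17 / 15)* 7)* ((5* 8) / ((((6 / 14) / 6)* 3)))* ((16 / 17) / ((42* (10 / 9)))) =14336 / 255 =56.22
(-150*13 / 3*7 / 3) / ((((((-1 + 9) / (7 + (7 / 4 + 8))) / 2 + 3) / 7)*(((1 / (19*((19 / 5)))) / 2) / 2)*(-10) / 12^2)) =422595264 / 31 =13632105.29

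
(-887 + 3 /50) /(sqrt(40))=-44347* sqrt(10) /1000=-140.24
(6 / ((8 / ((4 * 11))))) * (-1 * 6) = -198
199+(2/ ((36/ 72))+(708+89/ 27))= 24686/ 27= 914.30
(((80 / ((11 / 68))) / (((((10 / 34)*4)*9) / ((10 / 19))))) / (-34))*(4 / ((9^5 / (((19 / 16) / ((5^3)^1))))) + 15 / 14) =-1368864004 / 1767041325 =-0.77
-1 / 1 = -1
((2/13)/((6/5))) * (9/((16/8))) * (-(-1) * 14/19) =105/247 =0.43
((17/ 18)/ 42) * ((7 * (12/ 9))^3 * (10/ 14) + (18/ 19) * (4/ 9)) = 1267078/ 96957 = 13.07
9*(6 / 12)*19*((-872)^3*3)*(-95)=16156989008640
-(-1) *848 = 848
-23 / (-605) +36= 21803 / 605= 36.04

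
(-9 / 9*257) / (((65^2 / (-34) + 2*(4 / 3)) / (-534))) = -13998276 / 12403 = -1128.62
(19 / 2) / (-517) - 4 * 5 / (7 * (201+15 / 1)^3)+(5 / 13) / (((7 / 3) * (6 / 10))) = 30385479547 / 118531340928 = 0.26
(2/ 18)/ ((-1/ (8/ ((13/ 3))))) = -8/ 39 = -0.21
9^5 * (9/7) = 531441/7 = 75920.14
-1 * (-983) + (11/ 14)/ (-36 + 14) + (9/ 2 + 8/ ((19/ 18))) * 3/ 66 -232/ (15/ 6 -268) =984.39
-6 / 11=-0.55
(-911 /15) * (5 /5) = -911 /15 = -60.73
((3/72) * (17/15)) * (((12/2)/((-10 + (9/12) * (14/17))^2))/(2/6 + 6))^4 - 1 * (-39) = 2725050027562649070082545651/69873077628676573906558805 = 39.00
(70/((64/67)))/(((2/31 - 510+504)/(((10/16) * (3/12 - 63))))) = 91232225/188416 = 484.21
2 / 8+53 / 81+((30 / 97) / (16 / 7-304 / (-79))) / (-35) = 12031307 / 13325472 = 0.90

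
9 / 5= 1.80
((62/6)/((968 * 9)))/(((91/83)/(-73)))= -187829/2378376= -0.08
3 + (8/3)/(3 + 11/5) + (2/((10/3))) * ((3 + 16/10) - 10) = 266/975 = 0.27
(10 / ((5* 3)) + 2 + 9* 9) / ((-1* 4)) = -251 / 12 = -20.92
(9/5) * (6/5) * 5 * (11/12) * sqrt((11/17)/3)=33 * sqrt(561)/170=4.60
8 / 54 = 4 / 27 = 0.15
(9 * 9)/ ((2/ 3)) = 243/ 2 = 121.50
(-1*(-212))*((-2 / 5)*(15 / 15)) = -84.80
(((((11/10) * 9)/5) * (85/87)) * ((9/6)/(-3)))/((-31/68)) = 9537/4495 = 2.12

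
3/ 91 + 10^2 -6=8557/ 91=94.03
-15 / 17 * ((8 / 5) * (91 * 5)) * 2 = -21840 / 17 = -1284.71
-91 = -91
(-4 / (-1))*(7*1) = 28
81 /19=4.26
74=74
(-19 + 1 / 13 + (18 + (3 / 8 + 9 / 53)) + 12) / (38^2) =64059 / 7959328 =0.01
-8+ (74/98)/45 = -17603/2205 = -7.98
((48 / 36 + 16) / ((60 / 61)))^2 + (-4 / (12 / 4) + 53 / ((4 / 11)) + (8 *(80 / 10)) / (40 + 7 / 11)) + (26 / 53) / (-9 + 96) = 846884055623 / 1855005300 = 456.54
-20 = -20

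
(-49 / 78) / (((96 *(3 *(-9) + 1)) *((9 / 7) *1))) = 343 / 1752192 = 0.00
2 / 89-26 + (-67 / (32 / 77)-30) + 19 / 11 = -6750213 / 31328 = -215.47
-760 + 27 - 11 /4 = -2943 /4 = -735.75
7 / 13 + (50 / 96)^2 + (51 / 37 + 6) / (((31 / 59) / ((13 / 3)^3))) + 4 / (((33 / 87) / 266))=165797653501 / 41989376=3948.56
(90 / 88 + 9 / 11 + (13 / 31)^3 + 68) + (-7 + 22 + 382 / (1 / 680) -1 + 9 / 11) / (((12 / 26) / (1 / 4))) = 1107219946475 / 7864824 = 140781.27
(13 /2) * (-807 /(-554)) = 10491 /1108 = 9.47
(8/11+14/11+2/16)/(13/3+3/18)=17/36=0.47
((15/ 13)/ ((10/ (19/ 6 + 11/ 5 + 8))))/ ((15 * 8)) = 401/ 31200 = 0.01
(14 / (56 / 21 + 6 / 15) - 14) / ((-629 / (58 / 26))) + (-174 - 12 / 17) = -174.67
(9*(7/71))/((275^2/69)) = 4347/5369375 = 0.00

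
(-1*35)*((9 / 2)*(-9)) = 1417.50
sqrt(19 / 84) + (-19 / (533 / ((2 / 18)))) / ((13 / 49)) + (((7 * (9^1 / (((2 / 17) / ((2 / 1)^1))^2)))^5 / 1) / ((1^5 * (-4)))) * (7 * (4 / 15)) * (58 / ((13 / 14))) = -58319181344444162395768.71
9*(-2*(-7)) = 126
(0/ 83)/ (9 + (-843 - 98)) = 0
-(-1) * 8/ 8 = 1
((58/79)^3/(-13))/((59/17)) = -3316904/378160913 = -0.01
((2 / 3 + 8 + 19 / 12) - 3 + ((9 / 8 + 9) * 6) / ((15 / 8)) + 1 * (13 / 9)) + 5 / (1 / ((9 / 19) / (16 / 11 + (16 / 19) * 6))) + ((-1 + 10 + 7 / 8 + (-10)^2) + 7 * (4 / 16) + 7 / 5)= 1890877 / 12240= 154.48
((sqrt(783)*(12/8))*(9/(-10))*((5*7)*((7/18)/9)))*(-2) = 49*sqrt(87)/4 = 114.26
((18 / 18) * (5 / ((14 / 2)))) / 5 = 0.14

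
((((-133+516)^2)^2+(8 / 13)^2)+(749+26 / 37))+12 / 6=134549949697178 / 6253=21517663473.08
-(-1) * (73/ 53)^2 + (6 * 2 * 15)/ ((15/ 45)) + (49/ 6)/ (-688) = 6283458551/ 11595552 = 541.89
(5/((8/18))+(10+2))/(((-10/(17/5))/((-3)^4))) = -128061/200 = -640.30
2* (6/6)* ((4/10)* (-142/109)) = -568/545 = -1.04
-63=-63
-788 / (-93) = 788 / 93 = 8.47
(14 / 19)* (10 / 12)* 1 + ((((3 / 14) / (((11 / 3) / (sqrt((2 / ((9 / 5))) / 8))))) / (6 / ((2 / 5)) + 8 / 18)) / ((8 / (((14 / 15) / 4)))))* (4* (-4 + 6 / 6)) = 35 / 57 - 27* sqrt(5) / 122320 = 0.61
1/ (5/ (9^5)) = 59049/ 5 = 11809.80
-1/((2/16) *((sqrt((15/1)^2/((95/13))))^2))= -152/585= -0.26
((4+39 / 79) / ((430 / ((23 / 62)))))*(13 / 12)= 21229 / 5054736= 0.00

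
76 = 76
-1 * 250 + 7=-243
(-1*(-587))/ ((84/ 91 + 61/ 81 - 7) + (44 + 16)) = 618111/ 57574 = 10.74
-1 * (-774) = 774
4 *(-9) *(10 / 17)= -360 / 17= -21.18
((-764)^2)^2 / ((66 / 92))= 15672246939136 / 33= 474916573913.21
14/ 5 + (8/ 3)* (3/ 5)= 22/ 5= 4.40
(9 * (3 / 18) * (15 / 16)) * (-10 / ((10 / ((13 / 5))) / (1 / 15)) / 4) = -39 / 640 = -0.06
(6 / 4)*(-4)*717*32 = -137664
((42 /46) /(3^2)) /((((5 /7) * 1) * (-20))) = -49 /6900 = -0.01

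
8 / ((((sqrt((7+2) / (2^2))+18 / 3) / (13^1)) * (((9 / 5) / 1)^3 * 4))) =1300 / 2187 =0.59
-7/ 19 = -0.37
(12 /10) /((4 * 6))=1 /20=0.05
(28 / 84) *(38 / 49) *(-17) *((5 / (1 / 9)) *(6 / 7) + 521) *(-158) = 399800356 / 1029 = 388532.90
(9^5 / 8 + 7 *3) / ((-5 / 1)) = -59217 / 40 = -1480.42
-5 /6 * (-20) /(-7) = -50 /21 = -2.38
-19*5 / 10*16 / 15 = -152 / 15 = -10.13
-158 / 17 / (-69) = 158 / 1173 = 0.13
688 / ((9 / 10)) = 764.44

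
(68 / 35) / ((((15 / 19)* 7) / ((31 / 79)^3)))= 38489972 / 1811918325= 0.02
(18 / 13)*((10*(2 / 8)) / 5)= 9 / 13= 0.69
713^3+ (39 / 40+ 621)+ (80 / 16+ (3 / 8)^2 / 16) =1855834746797 / 5120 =362467723.98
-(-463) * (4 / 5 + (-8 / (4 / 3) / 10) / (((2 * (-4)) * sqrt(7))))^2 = 1389 * sqrt(7) / 175 + 3322951 / 11200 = 317.69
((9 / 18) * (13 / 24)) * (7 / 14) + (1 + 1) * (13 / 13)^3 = 205 / 96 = 2.14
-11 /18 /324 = -11 /5832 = -0.00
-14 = -14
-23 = -23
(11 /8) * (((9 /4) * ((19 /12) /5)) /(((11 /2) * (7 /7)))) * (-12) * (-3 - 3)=513 /40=12.82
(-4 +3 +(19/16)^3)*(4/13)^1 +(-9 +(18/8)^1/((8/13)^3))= 22959/26624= 0.86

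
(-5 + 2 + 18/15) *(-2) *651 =11718/5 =2343.60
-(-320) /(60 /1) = 16 /3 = 5.33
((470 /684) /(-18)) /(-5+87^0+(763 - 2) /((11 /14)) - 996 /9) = -2585 /57821256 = -0.00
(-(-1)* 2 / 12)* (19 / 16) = 0.20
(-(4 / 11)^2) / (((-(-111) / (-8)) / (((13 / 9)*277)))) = 460928 / 120879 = 3.81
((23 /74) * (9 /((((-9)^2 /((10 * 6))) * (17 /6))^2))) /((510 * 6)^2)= 46 /2252811933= 0.00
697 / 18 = 38.72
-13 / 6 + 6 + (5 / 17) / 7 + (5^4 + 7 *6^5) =39313465 / 714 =55060.88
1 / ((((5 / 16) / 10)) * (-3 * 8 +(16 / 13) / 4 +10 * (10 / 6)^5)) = 50544 / 165703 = 0.31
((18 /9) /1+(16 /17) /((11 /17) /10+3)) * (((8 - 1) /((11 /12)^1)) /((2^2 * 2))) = 12621 /5731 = 2.20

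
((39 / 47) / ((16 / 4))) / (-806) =-0.00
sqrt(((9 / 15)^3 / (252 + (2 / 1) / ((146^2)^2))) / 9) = 10658 * sqrt(1717525615710) / 1431271346425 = 0.01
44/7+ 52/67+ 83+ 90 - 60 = 56309/469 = 120.06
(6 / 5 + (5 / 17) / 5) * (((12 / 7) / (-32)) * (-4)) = 321 / 1190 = 0.27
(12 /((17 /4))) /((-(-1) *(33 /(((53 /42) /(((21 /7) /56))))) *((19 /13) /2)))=2.76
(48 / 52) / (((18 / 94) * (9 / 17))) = 3196 / 351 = 9.11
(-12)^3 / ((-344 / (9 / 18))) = 108 / 43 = 2.51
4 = 4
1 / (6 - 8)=-0.50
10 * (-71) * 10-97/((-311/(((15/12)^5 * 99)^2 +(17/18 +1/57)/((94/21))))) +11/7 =2780760291252271/130116747264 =21371.27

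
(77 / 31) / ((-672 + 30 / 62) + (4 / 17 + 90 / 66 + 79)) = -14399 / 3425547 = -0.00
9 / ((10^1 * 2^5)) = 9 / 320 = 0.03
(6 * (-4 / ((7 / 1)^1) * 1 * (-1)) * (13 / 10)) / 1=156 / 35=4.46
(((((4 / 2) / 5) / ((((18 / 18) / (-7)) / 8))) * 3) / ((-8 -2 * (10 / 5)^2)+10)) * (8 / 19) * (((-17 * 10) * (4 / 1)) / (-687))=4.67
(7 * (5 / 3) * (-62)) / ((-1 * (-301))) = -310 / 129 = -2.40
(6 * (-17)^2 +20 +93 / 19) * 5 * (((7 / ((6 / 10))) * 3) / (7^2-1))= 5848325 / 912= 6412.64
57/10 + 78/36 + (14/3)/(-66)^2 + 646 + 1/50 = 53406281/81675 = 653.89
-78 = -78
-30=-30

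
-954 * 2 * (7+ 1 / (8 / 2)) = -13833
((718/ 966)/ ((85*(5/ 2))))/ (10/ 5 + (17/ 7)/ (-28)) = 20104/ 10996875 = 0.00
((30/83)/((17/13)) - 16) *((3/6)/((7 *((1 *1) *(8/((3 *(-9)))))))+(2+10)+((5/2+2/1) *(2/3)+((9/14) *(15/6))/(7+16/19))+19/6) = -10068971891/35320152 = -285.08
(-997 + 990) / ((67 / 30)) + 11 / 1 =527 / 67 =7.87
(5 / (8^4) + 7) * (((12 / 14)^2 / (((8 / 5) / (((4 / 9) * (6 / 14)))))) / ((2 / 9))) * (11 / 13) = 42585345 / 18264064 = 2.33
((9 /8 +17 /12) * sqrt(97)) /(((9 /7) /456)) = 8113 * sqrt(97) /9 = 8878.20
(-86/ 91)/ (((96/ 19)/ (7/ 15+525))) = -459971/ 4680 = -98.28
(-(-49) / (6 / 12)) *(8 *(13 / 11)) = 10192 / 11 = 926.55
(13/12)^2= 169/144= 1.17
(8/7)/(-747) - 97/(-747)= 671/5229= 0.13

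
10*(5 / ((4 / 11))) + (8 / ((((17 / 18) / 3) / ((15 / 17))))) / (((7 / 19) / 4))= 1541285 / 4046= 380.94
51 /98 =0.52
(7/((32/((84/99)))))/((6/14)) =343/792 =0.43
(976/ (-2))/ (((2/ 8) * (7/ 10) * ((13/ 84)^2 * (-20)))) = 983808/ 169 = 5821.35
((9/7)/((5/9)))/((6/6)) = 81/35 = 2.31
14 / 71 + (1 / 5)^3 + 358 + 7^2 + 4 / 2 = 3631696 / 8875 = 409.21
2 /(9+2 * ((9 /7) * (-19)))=-14 /279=-0.05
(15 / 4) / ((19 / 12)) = 45 / 19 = 2.37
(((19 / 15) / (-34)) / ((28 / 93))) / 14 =-589 / 66640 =-0.01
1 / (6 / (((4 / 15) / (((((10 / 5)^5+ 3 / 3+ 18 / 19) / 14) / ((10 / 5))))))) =1064 / 29025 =0.04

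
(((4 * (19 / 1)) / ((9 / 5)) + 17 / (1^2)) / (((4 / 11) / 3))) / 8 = 61.07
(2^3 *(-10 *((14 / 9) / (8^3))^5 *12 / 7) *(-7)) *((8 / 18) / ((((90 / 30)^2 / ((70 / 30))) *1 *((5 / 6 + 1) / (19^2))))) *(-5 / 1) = -1061782225 / 37661608293433344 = -0.00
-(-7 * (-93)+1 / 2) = -1303 / 2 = -651.50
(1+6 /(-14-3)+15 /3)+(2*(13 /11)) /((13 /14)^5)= 9.07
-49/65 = -0.75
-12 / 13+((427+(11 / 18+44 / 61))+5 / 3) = 6124631 / 14274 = 429.08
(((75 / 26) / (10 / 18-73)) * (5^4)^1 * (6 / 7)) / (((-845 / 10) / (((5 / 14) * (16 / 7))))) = 25312500 / 122832073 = 0.21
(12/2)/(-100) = -0.06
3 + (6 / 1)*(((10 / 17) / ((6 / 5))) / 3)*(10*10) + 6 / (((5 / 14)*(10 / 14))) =158813 / 1275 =124.56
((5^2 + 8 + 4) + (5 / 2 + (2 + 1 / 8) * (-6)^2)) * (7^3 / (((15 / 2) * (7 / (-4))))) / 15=-45472 / 225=-202.10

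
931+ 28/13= 12131/13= 933.15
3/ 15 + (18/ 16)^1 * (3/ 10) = 0.54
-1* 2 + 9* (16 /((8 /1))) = 16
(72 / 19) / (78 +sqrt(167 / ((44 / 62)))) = 123552 / 2444749 - 72* sqrt(113894) / 2444749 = 0.04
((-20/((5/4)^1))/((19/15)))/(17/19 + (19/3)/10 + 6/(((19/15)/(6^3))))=-7200/584071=-0.01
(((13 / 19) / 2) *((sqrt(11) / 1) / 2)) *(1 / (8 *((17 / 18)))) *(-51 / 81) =-13 *sqrt(11) / 912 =-0.05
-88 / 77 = -8 / 7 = -1.14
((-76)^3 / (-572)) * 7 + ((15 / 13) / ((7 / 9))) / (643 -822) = 962563139 / 179179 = 5372.08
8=8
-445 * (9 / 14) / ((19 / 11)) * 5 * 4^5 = -112780800 / 133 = -847975.94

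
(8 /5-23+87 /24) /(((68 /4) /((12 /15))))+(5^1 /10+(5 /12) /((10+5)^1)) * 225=200453 /1700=117.91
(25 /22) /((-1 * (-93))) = 0.01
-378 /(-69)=126 /23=5.48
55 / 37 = 1.49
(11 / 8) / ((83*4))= 11 / 2656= 0.00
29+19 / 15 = 454 / 15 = 30.27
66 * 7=462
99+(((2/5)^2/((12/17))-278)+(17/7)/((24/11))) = -746173/4200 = -177.66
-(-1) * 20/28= 5/7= 0.71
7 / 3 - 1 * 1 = 4 / 3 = 1.33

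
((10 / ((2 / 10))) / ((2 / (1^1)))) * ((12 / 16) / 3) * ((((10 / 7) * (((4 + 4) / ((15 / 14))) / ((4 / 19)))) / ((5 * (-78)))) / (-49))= 95 / 5733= 0.02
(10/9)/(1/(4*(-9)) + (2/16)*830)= 20/1867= 0.01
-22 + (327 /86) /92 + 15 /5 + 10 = -70881 /7912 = -8.96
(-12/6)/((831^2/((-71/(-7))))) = -142/4833927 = -0.00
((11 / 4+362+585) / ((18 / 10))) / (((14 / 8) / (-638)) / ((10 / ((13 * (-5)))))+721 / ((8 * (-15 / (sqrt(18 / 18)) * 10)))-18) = -302970250 / 10670361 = -28.39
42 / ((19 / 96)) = 212.21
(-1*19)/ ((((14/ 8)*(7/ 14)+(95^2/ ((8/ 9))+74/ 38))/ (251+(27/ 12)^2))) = -1479017/ 3087408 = -0.48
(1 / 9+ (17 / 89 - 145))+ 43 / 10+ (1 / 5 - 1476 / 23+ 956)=27694493 / 36846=751.63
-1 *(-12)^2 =-144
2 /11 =0.18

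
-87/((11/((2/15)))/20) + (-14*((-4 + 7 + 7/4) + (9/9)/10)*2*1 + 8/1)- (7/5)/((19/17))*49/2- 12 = -400403/2090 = -191.58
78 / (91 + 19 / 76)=312 / 365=0.85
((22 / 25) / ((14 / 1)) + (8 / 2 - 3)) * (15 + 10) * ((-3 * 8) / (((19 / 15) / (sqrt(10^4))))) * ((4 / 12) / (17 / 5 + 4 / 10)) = -11160000 / 2527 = -4416.30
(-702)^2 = 492804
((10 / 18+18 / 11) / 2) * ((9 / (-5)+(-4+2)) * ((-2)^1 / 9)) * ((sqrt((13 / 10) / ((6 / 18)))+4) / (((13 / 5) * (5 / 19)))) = 78337 * sqrt(390) / 579150+313348 / 57915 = 8.08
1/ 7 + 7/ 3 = 52/ 21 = 2.48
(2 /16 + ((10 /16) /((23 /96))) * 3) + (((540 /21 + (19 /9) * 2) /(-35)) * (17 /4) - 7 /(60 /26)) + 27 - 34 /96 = 22662253 /811440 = 27.93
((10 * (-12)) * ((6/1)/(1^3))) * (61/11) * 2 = -87840/11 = -7985.45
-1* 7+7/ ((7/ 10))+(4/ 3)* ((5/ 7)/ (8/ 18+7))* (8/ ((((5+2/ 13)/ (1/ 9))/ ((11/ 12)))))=3.02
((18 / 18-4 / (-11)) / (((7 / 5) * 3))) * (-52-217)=-87.34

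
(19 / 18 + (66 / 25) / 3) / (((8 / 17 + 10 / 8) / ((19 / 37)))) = 0.58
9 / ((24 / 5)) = 15 / 8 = 1.88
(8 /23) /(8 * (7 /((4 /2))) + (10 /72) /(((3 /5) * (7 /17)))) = 6048 /496639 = 0.01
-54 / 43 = -1.26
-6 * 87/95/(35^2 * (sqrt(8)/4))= -522 * sqrt(2)/116375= -0.01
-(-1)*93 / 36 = 31 / 12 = 2.58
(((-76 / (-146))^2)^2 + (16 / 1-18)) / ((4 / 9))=-246201057 / 56796482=-4.33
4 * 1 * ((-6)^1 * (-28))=672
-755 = -755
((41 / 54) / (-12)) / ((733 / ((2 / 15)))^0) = -41 / 648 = -0.06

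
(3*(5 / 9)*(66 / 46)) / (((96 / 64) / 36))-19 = 883 / 23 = 38.39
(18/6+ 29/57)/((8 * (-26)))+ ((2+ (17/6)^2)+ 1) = 97909/8892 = 11.01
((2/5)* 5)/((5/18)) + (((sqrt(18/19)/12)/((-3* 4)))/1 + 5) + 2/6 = 188/15 - sqrt(38)/912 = 12.53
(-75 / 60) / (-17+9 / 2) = 1 / 10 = 0.10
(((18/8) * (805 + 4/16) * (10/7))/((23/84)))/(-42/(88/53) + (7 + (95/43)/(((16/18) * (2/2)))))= -164541564/275195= -597.91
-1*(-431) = 431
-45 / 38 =-1.18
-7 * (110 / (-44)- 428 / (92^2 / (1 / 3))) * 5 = 88.09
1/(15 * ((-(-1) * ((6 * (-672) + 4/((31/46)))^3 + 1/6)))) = -59582/58324164507514405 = -0.00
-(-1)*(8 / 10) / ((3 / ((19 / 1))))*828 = 20976 / 5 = 4195.20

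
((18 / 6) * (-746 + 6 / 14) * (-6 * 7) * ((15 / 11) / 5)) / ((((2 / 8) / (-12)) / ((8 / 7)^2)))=-865769472 / 539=-1606251.34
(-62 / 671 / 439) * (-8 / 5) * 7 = 0.00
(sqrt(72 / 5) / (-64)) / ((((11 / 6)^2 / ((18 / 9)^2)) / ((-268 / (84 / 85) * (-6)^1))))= -30753 * sqrt(10) / 847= -114.82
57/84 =19/28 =0.68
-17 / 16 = -1.06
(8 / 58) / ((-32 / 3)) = -3 / 232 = -0.01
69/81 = 23/27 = 0.85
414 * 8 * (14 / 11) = 4215.27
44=44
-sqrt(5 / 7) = -sqrt(35) / 7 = -0.85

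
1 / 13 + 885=885.08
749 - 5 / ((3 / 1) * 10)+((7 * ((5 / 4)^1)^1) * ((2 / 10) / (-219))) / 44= 28863025 / 38544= 748.83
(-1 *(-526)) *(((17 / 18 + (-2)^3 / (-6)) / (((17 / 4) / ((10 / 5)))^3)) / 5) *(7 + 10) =5520896 / 13005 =424.52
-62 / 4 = -31 / 2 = -15.50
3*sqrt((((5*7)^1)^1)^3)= 105*sqrt(35)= 621.19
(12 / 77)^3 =1728 / 456533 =0.00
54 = 54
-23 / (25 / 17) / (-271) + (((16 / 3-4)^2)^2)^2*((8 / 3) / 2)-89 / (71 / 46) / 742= 13.30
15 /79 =0.19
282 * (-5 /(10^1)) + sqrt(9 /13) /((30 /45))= -141 + 9 * sqrt(13) /26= -139.75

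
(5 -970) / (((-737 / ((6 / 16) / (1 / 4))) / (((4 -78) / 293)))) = -107115 / 215941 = -0.50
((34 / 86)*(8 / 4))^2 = 1156 / 1849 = 0.63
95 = 95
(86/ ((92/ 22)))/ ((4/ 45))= 21285/ 92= 231.36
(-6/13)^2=0.21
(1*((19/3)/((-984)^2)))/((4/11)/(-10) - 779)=-1045/124460594496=-0.00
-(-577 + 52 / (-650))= 14427 / 25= 577.08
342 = 342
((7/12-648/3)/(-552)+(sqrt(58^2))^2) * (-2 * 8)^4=45641156608/207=220488679.27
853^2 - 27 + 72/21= 5093098/7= 727585.43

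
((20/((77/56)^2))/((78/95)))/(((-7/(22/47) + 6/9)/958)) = -116492800/134849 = -863.88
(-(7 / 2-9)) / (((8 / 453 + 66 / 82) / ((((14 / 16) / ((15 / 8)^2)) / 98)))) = 136202 / 8020425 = 0.02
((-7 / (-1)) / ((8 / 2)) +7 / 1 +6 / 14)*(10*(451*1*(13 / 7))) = 7533955 / 98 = 76877.09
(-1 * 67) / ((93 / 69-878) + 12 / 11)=16951 / 221517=0.08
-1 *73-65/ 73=-5394/ 73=-73.89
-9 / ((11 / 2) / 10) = -180 / 11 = -16.36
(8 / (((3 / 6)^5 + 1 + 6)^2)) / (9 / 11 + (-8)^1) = -90112 / 3999375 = -0.02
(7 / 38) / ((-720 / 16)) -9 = -15397 / 1710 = -9.00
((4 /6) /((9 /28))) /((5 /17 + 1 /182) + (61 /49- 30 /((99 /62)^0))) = -1212848 /16639803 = -0.07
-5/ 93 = -0.05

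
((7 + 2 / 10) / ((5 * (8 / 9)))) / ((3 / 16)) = 216 / 25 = 8.64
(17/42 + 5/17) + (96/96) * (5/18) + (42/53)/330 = 3056587/3121965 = 0.98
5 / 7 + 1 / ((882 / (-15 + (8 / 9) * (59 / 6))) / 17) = 14137 / 23814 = 0.59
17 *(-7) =-119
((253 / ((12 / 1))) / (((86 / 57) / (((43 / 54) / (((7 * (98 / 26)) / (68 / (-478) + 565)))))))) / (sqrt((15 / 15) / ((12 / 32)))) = 8436347491 * sqrt(6) / 141656256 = 145.88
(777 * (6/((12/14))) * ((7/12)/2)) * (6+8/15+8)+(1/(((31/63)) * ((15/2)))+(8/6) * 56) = 23130.25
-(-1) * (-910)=-910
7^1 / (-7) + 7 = 6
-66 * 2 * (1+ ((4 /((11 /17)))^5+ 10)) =-17468461548 /14641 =-1193119.43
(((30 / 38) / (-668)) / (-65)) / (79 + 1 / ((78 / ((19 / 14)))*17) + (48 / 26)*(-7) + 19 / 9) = 3213 / 12049737205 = 0.00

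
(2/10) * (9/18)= 1/10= 0.10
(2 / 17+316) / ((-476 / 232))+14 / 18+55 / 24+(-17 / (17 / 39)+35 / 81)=-248511485 / 1310904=-189.57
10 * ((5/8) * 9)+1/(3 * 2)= 677/12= 56.42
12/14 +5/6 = 71/42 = 1.69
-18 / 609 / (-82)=3 / 8323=0.00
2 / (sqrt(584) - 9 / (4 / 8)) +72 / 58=sqrt(146) / 65 +2601 / 1885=1.57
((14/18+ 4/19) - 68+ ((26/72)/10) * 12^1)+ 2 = -110429/1710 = -64.58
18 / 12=3 / 2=1.50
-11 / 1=-11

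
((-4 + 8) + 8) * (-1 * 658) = -7896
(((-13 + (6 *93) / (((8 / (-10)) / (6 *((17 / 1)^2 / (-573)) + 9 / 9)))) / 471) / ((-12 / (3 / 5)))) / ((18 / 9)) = -3407 / 45840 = -0.07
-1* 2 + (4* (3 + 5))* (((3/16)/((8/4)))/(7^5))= -33611/16807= -2.00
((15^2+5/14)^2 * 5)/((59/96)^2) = 114670368000/170569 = 672281.41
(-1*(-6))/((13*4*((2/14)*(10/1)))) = 21/260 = 0.08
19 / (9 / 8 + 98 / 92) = 8.67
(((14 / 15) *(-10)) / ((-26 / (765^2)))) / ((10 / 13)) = 273105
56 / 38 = 28 / 19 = 1.47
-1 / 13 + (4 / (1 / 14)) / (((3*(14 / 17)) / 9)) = 2651 / 13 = 203.92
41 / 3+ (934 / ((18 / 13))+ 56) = 6698 / 9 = 744.22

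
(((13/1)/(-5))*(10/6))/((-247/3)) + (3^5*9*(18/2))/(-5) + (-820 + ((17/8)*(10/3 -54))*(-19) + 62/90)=-2317214/855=-2710.19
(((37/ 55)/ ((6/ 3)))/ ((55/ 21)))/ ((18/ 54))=0.39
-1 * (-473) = 473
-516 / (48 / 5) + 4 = -199 / 4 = -49.75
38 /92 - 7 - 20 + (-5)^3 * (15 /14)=-25843 /161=-160.52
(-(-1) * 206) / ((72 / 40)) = 1030 / 9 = 114.44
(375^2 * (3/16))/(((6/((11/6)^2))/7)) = 13234375/128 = 103393.55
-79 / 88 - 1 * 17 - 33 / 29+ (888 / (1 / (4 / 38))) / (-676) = -19.17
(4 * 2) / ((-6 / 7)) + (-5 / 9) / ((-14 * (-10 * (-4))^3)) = -15052799 / 1612800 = -9.33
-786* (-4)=3144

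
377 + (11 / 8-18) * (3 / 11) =32777 / 88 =372.47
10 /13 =0.77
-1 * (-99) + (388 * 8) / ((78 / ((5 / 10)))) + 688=31469 / 39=806.90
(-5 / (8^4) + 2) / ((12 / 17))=46393 / 16384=2.83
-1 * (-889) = 889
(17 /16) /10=0.11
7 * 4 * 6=168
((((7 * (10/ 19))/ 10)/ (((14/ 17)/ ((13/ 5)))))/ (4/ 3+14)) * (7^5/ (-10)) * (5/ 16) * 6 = -33429123/ 139840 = -239.05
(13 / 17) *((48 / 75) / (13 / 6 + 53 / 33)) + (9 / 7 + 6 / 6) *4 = 2289632 / 246925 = 9.27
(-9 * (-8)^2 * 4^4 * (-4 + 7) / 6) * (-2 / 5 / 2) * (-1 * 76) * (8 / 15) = -14942208 / 25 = -597688.32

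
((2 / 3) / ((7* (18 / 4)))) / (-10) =-2 / 945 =-0.00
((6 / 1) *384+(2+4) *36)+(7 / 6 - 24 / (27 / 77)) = 44149 / 18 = 2452.72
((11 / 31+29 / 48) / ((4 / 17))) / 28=0.15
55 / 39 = 1.41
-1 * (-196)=196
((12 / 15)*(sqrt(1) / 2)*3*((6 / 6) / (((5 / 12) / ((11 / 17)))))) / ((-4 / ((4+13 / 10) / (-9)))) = 0.27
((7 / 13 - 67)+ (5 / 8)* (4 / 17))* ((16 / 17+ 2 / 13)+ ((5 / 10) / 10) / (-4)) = -560983229 / 7814560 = -71.79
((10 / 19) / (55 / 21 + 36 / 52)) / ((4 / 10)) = 0.40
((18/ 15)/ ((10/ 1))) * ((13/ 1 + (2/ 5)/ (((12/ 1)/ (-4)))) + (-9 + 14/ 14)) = 73/ 125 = 0.58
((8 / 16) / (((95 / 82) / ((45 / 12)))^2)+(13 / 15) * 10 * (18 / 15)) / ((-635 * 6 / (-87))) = 6548809 / 18338800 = 0.36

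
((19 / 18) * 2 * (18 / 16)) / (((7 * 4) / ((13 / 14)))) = 247 / 3136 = 0.08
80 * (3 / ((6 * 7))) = 5.71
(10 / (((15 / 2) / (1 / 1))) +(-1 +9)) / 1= 28 / 3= 9.33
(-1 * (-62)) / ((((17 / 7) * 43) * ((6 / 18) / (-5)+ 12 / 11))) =71610 / 123539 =0.58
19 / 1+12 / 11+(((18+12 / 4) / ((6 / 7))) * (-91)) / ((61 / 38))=-918450 / 671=-1368.78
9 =9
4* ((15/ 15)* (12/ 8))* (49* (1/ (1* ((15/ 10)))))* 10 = 1960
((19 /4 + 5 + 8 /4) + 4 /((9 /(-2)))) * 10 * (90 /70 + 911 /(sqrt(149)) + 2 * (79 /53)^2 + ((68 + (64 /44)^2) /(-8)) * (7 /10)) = 8061.79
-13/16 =-0.81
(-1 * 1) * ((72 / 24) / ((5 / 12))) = -36 / 5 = -7.20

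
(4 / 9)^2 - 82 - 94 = -14240 / 81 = -175.80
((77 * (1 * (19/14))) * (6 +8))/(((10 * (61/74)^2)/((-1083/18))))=-723027767/55815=-12954.00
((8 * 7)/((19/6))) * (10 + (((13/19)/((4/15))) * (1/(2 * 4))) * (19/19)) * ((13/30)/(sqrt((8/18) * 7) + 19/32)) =-8222760/483037 + 175418880 * sqrt(7)/9177703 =33.55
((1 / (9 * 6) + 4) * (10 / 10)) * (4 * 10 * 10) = 43400 / 27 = 1607.41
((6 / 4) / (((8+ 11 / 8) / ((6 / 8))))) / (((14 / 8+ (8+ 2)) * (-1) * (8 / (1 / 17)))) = -3 / 39950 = -0.00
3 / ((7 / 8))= 24 / 7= 3.43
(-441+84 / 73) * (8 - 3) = -2199.25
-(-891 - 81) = 972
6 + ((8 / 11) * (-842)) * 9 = -60558 / 11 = -5505.27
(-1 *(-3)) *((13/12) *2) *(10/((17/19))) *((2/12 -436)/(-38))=169975/204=833.21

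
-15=-15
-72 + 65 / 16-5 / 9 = -9863 / 144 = -68.49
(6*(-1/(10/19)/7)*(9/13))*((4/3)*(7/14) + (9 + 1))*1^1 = -5472/455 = -12.03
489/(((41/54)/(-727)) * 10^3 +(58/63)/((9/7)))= -28795743/19334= -1489.38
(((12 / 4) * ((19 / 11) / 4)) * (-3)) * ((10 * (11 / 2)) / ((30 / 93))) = -5301 / 8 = -662.62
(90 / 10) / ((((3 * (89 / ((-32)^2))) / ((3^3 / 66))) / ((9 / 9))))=13824 / 979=14.12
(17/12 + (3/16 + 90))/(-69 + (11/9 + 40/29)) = -382539/277280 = -1.38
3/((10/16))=4.80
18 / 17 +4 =86 / 17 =5.06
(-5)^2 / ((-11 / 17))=-425 / 11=-38.64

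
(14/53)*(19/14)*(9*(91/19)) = 819/53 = 15.45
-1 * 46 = -46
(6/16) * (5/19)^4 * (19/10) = 375/109744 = 0.00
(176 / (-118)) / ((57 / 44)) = -3872 / 3363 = -1.15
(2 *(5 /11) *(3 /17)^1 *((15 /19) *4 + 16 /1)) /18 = 1820 /10659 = 0.17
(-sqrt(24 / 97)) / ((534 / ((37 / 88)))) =-37 * sqrt(582) / 2279112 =-0.00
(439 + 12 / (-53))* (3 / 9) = 23255 / 159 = 146.26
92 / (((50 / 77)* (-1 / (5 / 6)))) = -1771 / 15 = -118.07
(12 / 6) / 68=1 / 34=0.03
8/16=1/2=0.50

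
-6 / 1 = -6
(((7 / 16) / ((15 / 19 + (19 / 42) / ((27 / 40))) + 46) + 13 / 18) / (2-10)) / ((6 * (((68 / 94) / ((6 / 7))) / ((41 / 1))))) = -103773056437 / 140181527808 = -0.74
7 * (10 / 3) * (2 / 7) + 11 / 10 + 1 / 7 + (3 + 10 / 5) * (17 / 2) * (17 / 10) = 33667 / 420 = 80.16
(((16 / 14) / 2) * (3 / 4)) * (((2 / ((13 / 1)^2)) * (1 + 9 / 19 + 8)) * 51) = 55080 / 22477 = 2.45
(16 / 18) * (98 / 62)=392 / 279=1.41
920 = 920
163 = 163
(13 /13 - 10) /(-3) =3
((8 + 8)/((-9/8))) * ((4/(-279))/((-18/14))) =-3584/22599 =-0.16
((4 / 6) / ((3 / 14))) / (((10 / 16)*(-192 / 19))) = -133 / 270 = -0.49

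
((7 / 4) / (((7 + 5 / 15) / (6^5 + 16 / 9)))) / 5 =12250 / 33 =371.21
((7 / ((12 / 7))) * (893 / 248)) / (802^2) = 43757 / 1914175104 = 0.00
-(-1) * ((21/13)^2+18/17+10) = 39269/2873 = 13.67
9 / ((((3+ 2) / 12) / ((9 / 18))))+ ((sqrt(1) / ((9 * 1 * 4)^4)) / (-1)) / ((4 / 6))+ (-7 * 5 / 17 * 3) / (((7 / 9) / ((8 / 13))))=7316406191 / 1237317120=5.91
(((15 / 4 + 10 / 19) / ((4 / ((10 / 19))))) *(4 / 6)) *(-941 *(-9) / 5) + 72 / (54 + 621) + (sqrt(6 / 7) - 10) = sqrt(42) / 7 + 67739177 / 108300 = 626.40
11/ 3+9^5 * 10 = 1771481/ 3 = 590493.67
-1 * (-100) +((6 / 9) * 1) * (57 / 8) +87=191.75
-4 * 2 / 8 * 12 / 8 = -3 / 2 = -1.50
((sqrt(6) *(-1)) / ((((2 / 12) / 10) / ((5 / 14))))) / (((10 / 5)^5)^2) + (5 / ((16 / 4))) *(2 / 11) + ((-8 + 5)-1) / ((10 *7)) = 131 / 770-75 *sqrt(6) / 3584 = 0.12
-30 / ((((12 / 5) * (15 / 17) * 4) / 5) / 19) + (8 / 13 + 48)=-89807 / 312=-287.84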